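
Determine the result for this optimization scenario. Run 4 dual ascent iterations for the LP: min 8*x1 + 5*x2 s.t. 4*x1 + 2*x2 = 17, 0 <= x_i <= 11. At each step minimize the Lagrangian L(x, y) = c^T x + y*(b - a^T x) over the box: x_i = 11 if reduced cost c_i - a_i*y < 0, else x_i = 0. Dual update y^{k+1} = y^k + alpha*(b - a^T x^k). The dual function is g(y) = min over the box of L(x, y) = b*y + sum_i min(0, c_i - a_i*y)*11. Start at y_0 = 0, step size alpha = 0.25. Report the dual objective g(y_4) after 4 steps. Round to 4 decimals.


Dual ascent for LP: min 8*x1 + 5*x2, 4*x1 + 2*x2 = 17, 0 <= x_i <= 11
Step 1: y^k = 0.0, reduced costs: (8.0, 5.0)
  x^k = (0.0, 0.0), subgradient = b - a^T x = 17.0
  y^{k+1} = 0.0 + 0.25*17.0 = 4.25
Step 2: y^k = 4.25, reduced costs: (-9.0, -3.5)
  x^k = (11.0, 11.0), subgradient = b - a^T x = -49.0
  y^{k+1} = 4.25 + 0.25*-49.0 = -8.0
Step 3: y^k = -8.0, reduced costs: (40.0, 21.0)
  x^k = (0.0, 0.0), subgradient = b - a^T x = 17.0
  y^{k+1} = -8.0 + 0.25*17.0 = -3.75
Step 4: y^k = -3.75, reduced costs: (23.0, 12.5)
  x^k = (0.0, 0.0), subgradient = b - a^T x = 17.0
  y^{k+1} = -3.75 + 0.25*17.0 = 0.5
Dual objective at y_4 = 0.5: reduced costs (6.0, 4.0), box minimizer x = (0.0, 0.0)
g(y_4) = b*y + (c1 - a1*y)*x1 + (c2 - a2*y)*x2 = 17*0.5 + 6.0*0.0 + 4.0*0.0 = 8.5 + 0.0 + 0.0 = 8.5


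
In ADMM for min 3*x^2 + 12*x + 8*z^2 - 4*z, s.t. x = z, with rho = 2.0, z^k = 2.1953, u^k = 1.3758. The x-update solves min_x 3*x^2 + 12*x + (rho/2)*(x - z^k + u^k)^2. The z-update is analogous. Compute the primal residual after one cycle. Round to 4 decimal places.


ADMM iteration with rho = 2.0, z^k = 2.1953, u^k = 1.3758
Step 1: x-update.
Minimize 3*x^2 + 12*x + (2.0/2)*(x - 2.1953 + 1.3758)^2
FOC: (2*3 + 2.0)*x = -12 + 2.0*(2.1953 - 1.3758)
x^{k+1} = -1.2951
Step 2: z-update.
Minimize 8*z^2 - 4*z + (2.0/2)*(-1.2951 - z + 1.3758)^2
FOC: (2*8 + 2.0)*z = 4 + 2.0*(-1.2951 + 1.3758)
z^{k+1} = 0.2312
Step 3: u-update.
u^{k+1} = 1.3758 - 1.2951 - 0.2312 = -0.1505
Step 4: Primal residual = |-1.2951 - 0.2312| = 1.5263


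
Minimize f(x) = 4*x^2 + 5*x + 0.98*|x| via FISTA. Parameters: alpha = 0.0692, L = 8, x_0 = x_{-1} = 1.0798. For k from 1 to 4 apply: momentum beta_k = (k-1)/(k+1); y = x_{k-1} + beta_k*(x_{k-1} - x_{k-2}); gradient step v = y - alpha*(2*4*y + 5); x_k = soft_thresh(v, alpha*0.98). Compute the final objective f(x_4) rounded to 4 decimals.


FISTA on f(x) = 4*x^2 + 5*x + 0.98*|x|
L = 8, alpha = 0.0692
Iteration 1: beta = 0.0, y = 1.0798 + 0.0*(1.0798 - 1.0798) = 1.0798
  grad(y) = 13.6384, v = y - alpha*grad = 0.136
  prox(v) = soft_thresh(0.136, 0.0678) = 0.0682
Iteration 2: beta = 0.3333, y = 0.0682 + 0.3333*(0.0682 - 1.0798) = -0.269
  grad(y) = 2.8481, v = y - alpha*grad = -0.4661
  prox(v) = soft_thresh(-0.4661, 0.0678) = -0.3983
Iteration 3: beta = 0.5, y = -0.3983 + 0.5*(-0.3983 - 0.0682) = -0.6315
  grad(y) = -0.052, v = y - alpha*grad = -0.6279
  prox(v) = soft_thresh(-0.6279, 0.0678) = -0.5601
Iteration 4: beta = 0.6, y = -0.5601 + 0.6*(-0.5601 + 0.3983) = -0.6572
  grad(y) = -0.2574, v = y - alpha*grad = -0.6394
  prox(v) = soft_thresh(-0.6394, 0.0678) = -0.5715
f(x_4) = 4*(-0.5715)^2 + 5*(-0.5715) + 0.98*|-0.5715| = -0.991


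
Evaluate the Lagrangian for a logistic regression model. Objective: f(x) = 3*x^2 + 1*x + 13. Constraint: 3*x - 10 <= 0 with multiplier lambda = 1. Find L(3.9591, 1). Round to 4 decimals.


Step 1: Evaluate f(x).
f(3.9591) = 3*3.9591^2 + 1*3.9591 + 13 = 63.9825
Step 2: Evaluate g(x).
g(3.9591) = 3*3.9591 - 10 = 1.8773
Step 3: Compute Lagrangian.
L = 63.9825 + 1*1.8773 = 65.8598


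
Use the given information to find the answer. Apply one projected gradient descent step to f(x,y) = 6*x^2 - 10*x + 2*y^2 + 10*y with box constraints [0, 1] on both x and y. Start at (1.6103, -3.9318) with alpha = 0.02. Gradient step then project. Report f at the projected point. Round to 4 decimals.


Step 1: Compute gradient at (1.6103, -3.9318).
grad_x = 2*6*1.6103 - 10 = 9.3236
grad_y = 2*2*-3.9318 + 10 = -5.7272
Step 2: Gradient step.
x_raw = 1.6103 - 0.02*9.3236 = 1.4238
y_raw = -3.9318 - 0.02*-5.7272 = -3.8173
Step 3: Project onto [0, 1].
x_proj = clip(1.4238) = 1.0
y_proj = clip(-3.8173) = 0.0
Step 4: Evaluate f.
f(1.0, 0.0) = -4.0


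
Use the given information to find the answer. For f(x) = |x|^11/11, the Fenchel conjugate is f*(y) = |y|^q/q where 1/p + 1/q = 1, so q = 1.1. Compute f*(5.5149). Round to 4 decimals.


The conjugate exponent q satisfies 1/p + 1/q = 1.
p = 11, so q = 11/(11 - 1) = 1.1
|y|^q = 5.5149^1.1 = 6.5417
f*(5.5149) = 6.5417 / 1.1 = 5.947


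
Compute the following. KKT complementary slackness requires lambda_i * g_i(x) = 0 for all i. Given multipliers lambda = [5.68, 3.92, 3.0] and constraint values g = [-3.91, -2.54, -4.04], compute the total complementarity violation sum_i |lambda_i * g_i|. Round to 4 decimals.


KKT complementary slackness check:
lambda_1 * g_1 = 5.68 * -3.91 = -22.2088
lambda_2 * g_2 = 3.92 * -2.54 = -9.9568
lambda_3 * g_3 = 3.0 * -4.04 = -12.12
Total violation = 22.2088 + 9.9568 + 12.12 = 44.2856


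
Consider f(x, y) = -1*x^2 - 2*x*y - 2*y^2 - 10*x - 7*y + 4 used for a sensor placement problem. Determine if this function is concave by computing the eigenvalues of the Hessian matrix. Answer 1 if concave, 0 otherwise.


The Hessian of f(x,y) = -1*x^2 - 2*x*y - 2*y^2 - 10*x - 7*y + 4 is:
H = [[-2, -2], [-2, -4]]
Trace = -2 - 4 = -6
Determinant = -2*-4 - (-2)^2 = 4
Discriminant = (-6)^2 - 4*4 = 20.0
Eigenvalues: lambda_1 = -5.2361, lambda_2 = -0.7639
The function is concave.

1


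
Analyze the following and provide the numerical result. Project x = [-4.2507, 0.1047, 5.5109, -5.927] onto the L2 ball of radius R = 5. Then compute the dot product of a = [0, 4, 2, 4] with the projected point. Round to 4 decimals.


Step 1: Compute ||x|| (intermediates to 6 decimals).
||x|| = sqrt((-4.2507)^2 + 0.1047^2 + 5.5109^2 + (-5.927)^2) = 9.142142
Step 2: Project.
Since ||x|| > R, scale = R/||x|| = 5/9.142142 = 0.546918, proj(x) = scale * x
proj(x) = [-2.324784, 0.057262, 3.01401, -3.241583]
Step 3: Dot product.
a^T * proj(x) = 0*(-2.324784) + 4*0.057262 + 2*3.01401 + 4*(-3.241583) = -6.7093


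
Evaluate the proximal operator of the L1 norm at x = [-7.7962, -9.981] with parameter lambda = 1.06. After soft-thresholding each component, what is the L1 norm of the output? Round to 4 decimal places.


Soft-thresholding with lambda = 1.06:
prox(-7.7962) = sign(-7.7962)*max(|-7.7962| - 1.06, 0) = -6.7362
prox(-9.981) = sign(-9.981)*max(|-9.981| - 1.06, 0) = -8.921
prox(x) = [-6.7362, -8.921]
||prox(x)||_1 = 6.7362 + 8.921 = 15.6572


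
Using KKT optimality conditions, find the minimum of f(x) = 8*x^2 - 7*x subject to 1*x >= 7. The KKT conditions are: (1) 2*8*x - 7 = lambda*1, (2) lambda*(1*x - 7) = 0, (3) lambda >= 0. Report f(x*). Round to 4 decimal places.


Step 1: Try lambda = 0 (constraint inactive).
x_unc = 7/(2*8) = 0.4375
Check: 1*0.4375 = 0.4375 < 7 -- violated!
Step 2: Constraint must be active: 1*x = 7
x* = 7/1 = 7.0
lambda = (2*8*7.0 - 7)/1 = 105.0
Step 3: Compute optimal value.
f(x*) = 8*7.0^2 - 7*7.0 = 343.0


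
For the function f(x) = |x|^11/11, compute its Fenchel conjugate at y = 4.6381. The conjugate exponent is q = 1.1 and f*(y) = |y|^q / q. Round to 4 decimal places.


The conjugate exponent q satisfies 1/p + 1/q = 1.
p = 11, so q = 11/(11 - 1) = 1.1
|y|^q = 4.6381^1.1 = 5.4072
f*(4.6381) = 5.4072 / 1.1 = 4.9157


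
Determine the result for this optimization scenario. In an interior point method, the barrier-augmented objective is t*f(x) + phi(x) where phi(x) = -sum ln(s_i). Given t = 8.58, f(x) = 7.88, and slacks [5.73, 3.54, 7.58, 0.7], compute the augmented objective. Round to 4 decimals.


Step 1: Compute log-barrier.
ln values: [1.7457, 1.2641, 2.0255, -0.3567]
phi = -(1.7457 + 1.2641 + 2.0255 - 0.3567) = -4.6787
Step 2: Compute augmented objective.
t*f(x) = 8.58*7.88 = 67.6104
Total = 67.6104 - 4.6787 = 62.9317


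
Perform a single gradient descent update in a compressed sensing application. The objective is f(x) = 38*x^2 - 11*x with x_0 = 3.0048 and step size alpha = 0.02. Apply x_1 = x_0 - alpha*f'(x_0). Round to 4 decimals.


We compute the gradient at x_0 and apply the update.
f'(x) = 76*x - 11
f'(3.0048) = 76*3.0048 - 11 = 217.3648
x_1 = 3.0048 - 0.02*217.3648 = -1.3425


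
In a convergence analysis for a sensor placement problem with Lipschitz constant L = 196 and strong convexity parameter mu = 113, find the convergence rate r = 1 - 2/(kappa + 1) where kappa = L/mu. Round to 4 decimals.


Step 1: Compute the condition number.
kappa = L/mu = 196/113 = 1.7345
Step 2: Compute the convergence rate.
r = 1 - 2/(kappa + 1) = 1 - 2*mu/(L + mu) = (L - mu)/(L + mu) = 83/309 = 0.2686


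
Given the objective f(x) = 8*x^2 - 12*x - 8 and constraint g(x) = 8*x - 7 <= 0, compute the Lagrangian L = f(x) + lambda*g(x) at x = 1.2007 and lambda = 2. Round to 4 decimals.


Step 1: Evaluate f(x).
f(1.2007) = 8*1.2007^2 - 12*1.2007 - 8 = -10.875
Step 2: Evaluate g(x).
g(1.2007) = 8*1.2007 - 7 = 2.6056
Step 3: Compute Lagrangian.
L = -10.875 + 2*2.6056 = -5.6638


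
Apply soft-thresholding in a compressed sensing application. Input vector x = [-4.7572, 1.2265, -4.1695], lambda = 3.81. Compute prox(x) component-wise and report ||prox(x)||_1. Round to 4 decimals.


Soft-thresholding with lambda = 3.81:
prox(-4.7572) = sign(-4.7572)*max(|-4.7572| - 3.81, 0) = -0.9472
prox(1.2265) = sign(1.2265)*max(|1.2265| - 3.81, 0) = 0.0
prox(-4.1695) = sign(-4.1695)*max(|-4.1695| - 3.81, 0) = -0.3595
prox(x) = [-0.9472, 0.0, -0.3595]
||prox(x)||_1 = 0.9472 + 0.0 + 0.3595 = 1.3067


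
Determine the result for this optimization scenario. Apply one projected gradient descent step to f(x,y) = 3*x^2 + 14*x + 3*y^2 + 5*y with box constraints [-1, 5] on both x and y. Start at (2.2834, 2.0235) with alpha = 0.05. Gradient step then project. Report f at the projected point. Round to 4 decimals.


Step 1: Compute gradient at (2.2834, 2.0235).
grad_x = 2*3*2.2834 + 14 = 27.7004
grad_y = 2*3*2.0235 + 5 = 17.141
Step 2: Gradient step.
x_raw = 2.2834 - 0.05*27.7004 = 0.8984
y_raw = 2.0235 - 0.05*17.141 = 1.1665
Step 3: Project onto [-1, 5].
x_proj = clip(0.8984) = 0.8984
y_proj = clip(1.1665) = 1.1665
Step 4: Evaluate f.
f(0.8984, 1.1665) = 24.9126


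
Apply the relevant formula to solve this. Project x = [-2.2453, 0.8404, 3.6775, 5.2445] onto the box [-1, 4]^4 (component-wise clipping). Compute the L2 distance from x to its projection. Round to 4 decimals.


Project each component onto [-1, 4].
clip(-2.2453) = -1.0, clip(0.8404) = 0.8404, clip(3.6775) = 3.6775, clip(5.2445) = 4.0
Projection = [-1.0, 0.8404, 3.6775, 4.0]
Squared diffs: [1.5508, 0.0, 0.0, 1.5488]
Distance = sqrt(3.0996) = 1.7606


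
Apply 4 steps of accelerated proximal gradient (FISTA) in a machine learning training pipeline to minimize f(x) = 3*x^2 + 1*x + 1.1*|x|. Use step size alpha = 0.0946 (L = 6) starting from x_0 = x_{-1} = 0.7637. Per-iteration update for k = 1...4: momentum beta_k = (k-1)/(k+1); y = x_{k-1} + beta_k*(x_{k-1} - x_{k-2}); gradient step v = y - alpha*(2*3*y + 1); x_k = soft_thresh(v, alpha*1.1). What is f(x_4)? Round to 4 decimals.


FISTA on f(x) = 3*x^2 + 1*x + 1.1*|x|
L = 6, alpha = 0.0946
Iteration 1: beta = 0.0, y = 0.7637 + 0.0*(0.7637 - 0.7637) = 0.7637
  grad(y) = 5.5822, v = y - alpha*grad = 0.2356
  prox(v) = soft_thresh(0.2356, 0.1041) = 0.1316
Iteration 2: beta = 0.3333, y = 0.1316 + 0.3333*(0.1316 - 0.7637) = -0.0791
  grad(y) = 0.5251, v = y - alpha*grad = -0.1288
  prox(v) = soft_thresh(-0.1288, 0.1041) = -0.0248
Iteration 3: beta = 0.5, y = -0.0248 + 0.5*(-0.0248 - 0.1316) = -0.1029
  grad(y) = 0.3824, v = y - alpha*grad = -0.1391
  prox(v) = soft_thresh(-0.1391, 0.1041) = -0.035
Iteration 4: beta = 0.6, y = -0.035 + 0.6*(-0.035 + 0.0248) = -0.0412
  grad(y) = 0.7527, v = y - alpha*grad = -0.1124
  prox(v) = soft_thresh(-0.1124, 0.1041) = -0.0084
f(x_4) = 3*(-0.0084)^2 + 1*(-0.0084) + 1.1*|-0.0084| = 0.001


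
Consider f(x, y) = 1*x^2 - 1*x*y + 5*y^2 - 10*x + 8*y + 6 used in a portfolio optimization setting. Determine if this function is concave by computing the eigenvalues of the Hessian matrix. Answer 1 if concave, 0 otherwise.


The Hessian of f(x,y) = 1*x^2 - 1*x*y + 5*y^2 - 10*x + 8*y + 6 is:
H = [[2, -1], [-1, 10]]
Trace = 2 + 10 = 12
Determinant = 2*10 - (-1)^2 = 19
Discriminant = (12)^2 - 4*19 = 68.0
Eigenvalues: lambda_1 = 1.8769, lambda_2 = 10.1231
The function is not concave.

0


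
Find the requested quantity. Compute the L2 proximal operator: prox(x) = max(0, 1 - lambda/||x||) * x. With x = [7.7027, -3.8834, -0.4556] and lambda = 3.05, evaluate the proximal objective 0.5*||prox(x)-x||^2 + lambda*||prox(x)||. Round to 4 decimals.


Step 1: Compute ||x||.
||x|| = 8.6383
Step 2: Compute scaling factor.
scale = max(0, 1 - 3.05/8.6383) = 0.6469
Step 3: prox(x) = [4.983, -2.5123, -0.2947]
||prox(x)|| = 5.5883
Step 4: Proximal objective.
0.5*||prox-x||^2 = 4.6513
lambda*||prox|| = 17.0443
Total = 21.6955


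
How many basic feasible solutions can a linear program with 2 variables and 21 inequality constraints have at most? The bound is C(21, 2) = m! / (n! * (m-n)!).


Each vertex corresponds to some choice of n active constraints out of m, so the number of vertices is at most C(m, n) = m! / (n!(m-n)!).
m = 21, n = 2
Numerator: 21 * 20
Denominator: 2! = 2
C(21, 2) = 210


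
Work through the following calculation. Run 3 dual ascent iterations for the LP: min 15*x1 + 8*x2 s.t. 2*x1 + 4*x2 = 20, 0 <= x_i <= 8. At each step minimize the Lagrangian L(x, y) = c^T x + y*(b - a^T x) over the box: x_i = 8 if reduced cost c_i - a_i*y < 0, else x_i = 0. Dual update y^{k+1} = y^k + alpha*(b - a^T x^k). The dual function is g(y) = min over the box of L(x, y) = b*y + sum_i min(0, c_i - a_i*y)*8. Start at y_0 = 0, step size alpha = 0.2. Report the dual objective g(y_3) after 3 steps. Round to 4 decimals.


Dual ascent for LP: min 15*x1 + 8*x2, 2*x1 + 4*x2 = 20, 0 <= x_i <= 8
Step 1: y^k = 0.0, reduced costs: (15.0, 8.0)
  x^k = (0.0, 0.0), subgradient = b - a^T x = 20.0
  y^{k+1} = 0.0 + 0.2*20.0 = 4.0
Step 2: y^k = 4.0, reduced costs: (7.0, -8.0)
  x^k = (0.0, 8.0), subgradient = b - a^T x = -12.0
  y^{k+1} = 4.0 + 0.2*-12.0 = 1.6
Step 3: y^k = 1.6, reduced costs: (11.8, 1.6)
  x^k = (0.0, 0.0), subgradient = b - a^T x = 20.0
  y^{k+1} = 1.6 + 0.2*20.0 = 5.6
Dual objective at y_3 = 5.6: reduced costs (3.8, -14.4), box minimizer x = (0.0, 8.0)
g(y_3) = b*y + (c1 - a1*y)*x1 + (c2 - a2*y)*x2 = 20*5.6 + 3.8*0.0 + (-14.4)*8.0 = 112.0 + 0.0 - 115.2 = -3.2


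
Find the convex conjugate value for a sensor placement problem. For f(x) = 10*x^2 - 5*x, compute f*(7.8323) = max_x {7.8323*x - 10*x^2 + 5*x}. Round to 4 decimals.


f*(y) = sup_x {y*x - a*x^2 - b*x} = sup_x {(y-b)*x - a*x^2}
FOC: (y - b) - 2a*x = 0 => x* = (y - b)/(2a)
x* = (7.8323 + 5)/(2*10) = 0.6416
f*(7.8323) = (y-b)^2/(4a) = (7.8323 + 5)^2/(4*10)
= 164.6679/40 = 4.1167


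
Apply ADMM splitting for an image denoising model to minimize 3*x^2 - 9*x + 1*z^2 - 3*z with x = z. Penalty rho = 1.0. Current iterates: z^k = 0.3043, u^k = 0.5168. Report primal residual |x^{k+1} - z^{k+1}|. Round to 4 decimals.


ADMM iteration with rho = 1.0, z^k = 0.3043, u^k = 0.5168
Step 1: x-update.
Minimize 3*x^2 - 9*x + (1.0/2)*(x - 0.3043 + 0.5168)^2
FOC: (2*3 + 1.0)*x = 9 + 1.0*(0.3043 - 0.5168)
x^{k+1} = 1.2554
Step 2: z-update.
Minimize 1*z^2 - 3*z + (1.0/2)*(1.2554 - z + 0.5168)^2
FOC: (2*1 + 1.0)*z = 3 + 1.0*(1.2554 + 0.5168)
z^{k+1} = 1.5907
Step 3: u-update.
u^{k+1} = 0.5168 + 1.2554 - 1.5907 = 0.1814
Step 4: Primal residual = |1.2554 - 1.5907| = 0.3354


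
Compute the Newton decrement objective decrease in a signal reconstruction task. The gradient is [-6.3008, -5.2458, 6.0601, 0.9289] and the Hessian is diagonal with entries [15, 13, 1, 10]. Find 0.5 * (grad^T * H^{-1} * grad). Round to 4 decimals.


Step 1: H is diagonal, so H^(-1) * g = [-0.4201, -0.4035, 6.0601, 0.0929].
Step 2: g^T H^(-1) g = sum_i g_i^2 / H_ii
  = (-6.3008)^2/15 + (-5.2458)^2/13 + (6.0601)^2/1 + (0.9289)^2/10
  = 2.6467 + 2.1168 + 36.7248 + 0.0863 = 41.5746
Step 3: Objective decrease = 0.5 * g^T H^(-1) g = 20.7873


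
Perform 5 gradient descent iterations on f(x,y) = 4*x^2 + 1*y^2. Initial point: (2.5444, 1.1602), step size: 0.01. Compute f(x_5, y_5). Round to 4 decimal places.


Gradient descent on f(x,y) = 4*x^2 + 1*y^2.
Starting point: (2.5444, 1.1602), alpha = 0.01
Step 1: grad_x = 2*4*2.5444 = 20.3552, grad_y = 2*1*1.1602 = 2.3204
  x_1 = 2.5444 - 0.01*20.3552 = 2.3408
  y_1 = 1.1602 - 0.01*2.3204 = 1.137
Step 2: grad_x = 2*4*2.3408 = 18.7268, grad_y = 2*1*1.137 = 2.274
  x_2 = 2.3408 - 0.01*18.7268 = 2.1536
  y_2 = 1.137 - 0.01*2.274 = 1.1143
Step 3: grad_x = 2*4*2.1536 = 17.2286, grad_y = 2*1*1.1143 = 2.2285
  x_3 = 2.1536 - 0.01*17.2286 = 1.9813
  y_3 = 1.1143 - 0.01*2.2285 = 1.092
Step 4: grad_x = 2*4*1.9813 = 15.8503, grad_y = 2*1*1.092 = 2.1839
  x_4 = 1.9813 - 0.01*15.8503 = 1.8228
  y_4 = 1.092 - 0.01*2.1839 = 1.0701
Step 5: grad_x = 2*4*1.8228 = 14.5823, grad_y = 2*1*1.0701 = 2.1403
  x_5 = 1.8228 - 0.01*14.5823 = 1.677
  y_5 = 1.0701 - 0.01*2.1403 = 1.0487
f(1.677, 1.0487) = 4*1.677^2 + 1*1.0487^2 = 12.3487


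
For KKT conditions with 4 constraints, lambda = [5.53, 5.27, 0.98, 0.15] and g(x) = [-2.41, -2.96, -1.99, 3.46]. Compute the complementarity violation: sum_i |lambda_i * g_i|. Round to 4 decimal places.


KKT complementary slackness check:
lambda_1 * g_1 = 5.53 * -2.41 = -13.3273
lambda_2 * g_2 = 5.27 * -2.96 = -15.5992
lambda_3 * g_3 = 0.98 * -1.99 = -1.9502
lambda_4 * g_4 = 0.15 * 3.46 = 0.519
Total violation = 13.3273 + 15.5992 + 1.9502 + 0.519 = 31.3957


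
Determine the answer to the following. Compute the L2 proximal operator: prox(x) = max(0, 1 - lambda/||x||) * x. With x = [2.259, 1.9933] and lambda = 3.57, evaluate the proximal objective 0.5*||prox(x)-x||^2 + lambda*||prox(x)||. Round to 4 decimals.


Step 1: Compute ||x||.
||x|| = 3.0127
Step 2: Compute scaling factor.
scale = max(0, 1 - 3.57/3.0127) = 0.0
Step 3: prox(x) = [0.0, 0.0]
||prox(x)|| = 0.0
Step 4: Proximal objective.
0.5*||prox-x||^2 = 4.5382
lambda*||prox|| = 0.0
Total = 4.5382


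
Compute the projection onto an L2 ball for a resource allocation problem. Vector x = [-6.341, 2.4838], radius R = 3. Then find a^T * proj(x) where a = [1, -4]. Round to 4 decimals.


Step 1: Compute ||x|| (intermediates to 6 decimals).
||x|| = sqrt((-6.341)^2 + 2.4838^2) = 6.810106
Step 2: Project.
Since ||x|| > R, scale = R/||x|| = 3/6.810106 = 0.440522, proj(x) = scale * x
proj(x) = [-2.79335, 1.094169]
Step 3: Dot product.
a^T * proj(x) = 1*(-2.79335) - 4*1.094169 = -7.17


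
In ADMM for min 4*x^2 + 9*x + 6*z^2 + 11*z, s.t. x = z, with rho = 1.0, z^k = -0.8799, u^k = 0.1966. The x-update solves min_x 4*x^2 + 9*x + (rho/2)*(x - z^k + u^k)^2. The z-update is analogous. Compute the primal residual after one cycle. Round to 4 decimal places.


ADMM iteration with rho = 1.0, z^k = -0.8799, u^k = 0.1966
Step 1: x-update.
Minimize 4*x^2 + 9*x + (1.0/2)*(x + 0.8799 + 0.1966)^2
FOC: (2*4 + 1.0)*x = -9 + 1.0*(-0.8799 - 0.1966)
x^{k+1} = -1.1196
Step 2: z-update.
Minimize 6*z^2 + 11*z + (1.0/2)*(-1.1196 - z + 0.1966)^2
FOC: (2*6 + 1.0)*z = -11 + 1.0*(-1.1196 + 0.1966)
z^{k+1} = -0.9172
Step 3: u-update.
u^{k+1} = 0.1966 - 1.1196 + 0.9172 = -0.0059
Step 4: Primal residual = |-1.1196 + 0.9172| = 0.2025


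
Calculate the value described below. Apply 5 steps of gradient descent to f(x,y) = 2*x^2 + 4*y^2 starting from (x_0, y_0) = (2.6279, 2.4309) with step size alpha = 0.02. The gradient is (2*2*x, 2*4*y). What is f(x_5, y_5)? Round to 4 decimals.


Gradient descent on f(x,y) = 2*x^2 + 4*y^2.
Starting point: (2.6279, 2.4309), alpha = 0.02
Step 1: grad_x = 2*2*2.6279 = 10.5116, grad_y = 2*4*2.4309 = 19.4472
  x_1 = 2.6279 - 0.02*10.5116 = 2.4177
  y_1 = 2.4309 - 0.02*19.4472 = 2.042
Step 2: grad_x = 2*2*2.4177 = 9.6707, grad_y = 2*4*2.042 = 16.3356
  x_2 = 2.4177 - 0.02*9.6707 = 2.2243
  y_2 = 2.042 - 0.02*16.3356 = 1.7152
Step 3: grad_x = 2*2*2.2243 = 8.897, grad_y = 2*4*1.7152 = 13.7219
  x_3 = 2.2243 - 0.02*8.897 = 2.0463
  y_3 = 1.7152 - 0.02*13.7219 = 1.4408
Step 4: grad_x = 2*2*2.0463 = 8.1853, grad_y = 2*4*1.4408 = 11.5264
  x_4 = 2.0463 - 0.02*8.1853 = 1.8826
  y_4 = 1.4408 - 0.02*11.5264 = 1.2103
Step 5: grad_x = 2*2*1.8826 = 7.5304, grad_y = 2*4*1.2103 = 9.6822
  x_5 = 1.8826 - 0.02*7.5304 = 1.732
  y_5 = 1.2103 - 0.02*9.6822 = 1.0166
f(1.732, 1.0166) = 2*1.732^2 + 4*1.0166^2 = 10.1338


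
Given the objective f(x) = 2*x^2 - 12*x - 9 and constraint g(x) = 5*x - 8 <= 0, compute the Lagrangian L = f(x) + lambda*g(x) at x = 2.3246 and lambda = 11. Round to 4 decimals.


Step 1: Evaluate f(x).
f(2.3246) = 2*2.3246^2 - 12*2.3246 - 9 = -26.0877
Step 2: Evaluate g(x).
g(2.3246) = 5*2.3246 - 8 = 3.623
Step 3: Compute Lagrangian.
L = -26.0877 + 11*3.623 = 13.7653


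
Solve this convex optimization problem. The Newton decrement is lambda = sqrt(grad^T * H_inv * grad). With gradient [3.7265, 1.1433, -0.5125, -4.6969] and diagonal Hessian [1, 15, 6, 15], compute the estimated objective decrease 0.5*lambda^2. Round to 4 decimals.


Step 1: H is diagonal, so H^(-1) * g = [3.7265, 0.0762, -0.0854, -0.3131].
Step 2: g^T H^(-1) g = sum_i g_i^2 / H_ii
  = (3.7265)^2/1 + (1.1433)^2/15 + (-0.5125)^2/6 + (-4.6969)^2/15
  = 13.8868 + 0.0871 + 0.0438 + 1.4707 = 15.4884
Step 3: Objective decrease = 0.5 * g^T H^(-1) g = 7.7442


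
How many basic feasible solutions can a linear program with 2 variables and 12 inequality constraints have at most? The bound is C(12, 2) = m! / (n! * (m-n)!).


Each vertex corresponds to some choice of n active constraints out of m, so the number of vertices is at most C(m, n) = m! / (n!(m-n)!).
m = 12, n = 2
Numerator: 12 * 11
Denominator: 2! = 2
C(12, 2) = 66


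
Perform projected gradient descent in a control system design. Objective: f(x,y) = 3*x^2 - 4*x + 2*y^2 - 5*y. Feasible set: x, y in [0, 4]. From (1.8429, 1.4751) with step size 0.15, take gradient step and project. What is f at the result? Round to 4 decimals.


Step 1: Compute gradient at (1.8429, 1.4751).
grad_x = 2*3*1.8429 - 4 = 7.0574
grad_y = 2*2*1.4751 - 5 = 0.9004
Step 2: Gradient step.
x_raw = 1.8429 - 0.15*7.0574 = 0.7843
y_raw = 1.4751 - 0.15*0.9004 = 1.34
Step 3: Project onto [0, 4].
x_proj = clip(0.7843) = 0.7843
y_proj = clip(1.34) = 1.34
Step 4: Evaluate f.
f(0.7843, 1.34) = -4.4006


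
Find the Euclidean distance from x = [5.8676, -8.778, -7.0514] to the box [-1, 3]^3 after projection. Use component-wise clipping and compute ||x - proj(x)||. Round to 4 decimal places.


Project each component onto [-1, 3].
clip(5.8676) = 3.0, clip(-8.778) = -1.0, clip(-7.0514) = -1.0
Projection = [3.0, -1.0, -1.0]
Squared diffs: [8.2231, 60.4973, 36.6194]
Distance = sqrt(105.3398) = 10.2635


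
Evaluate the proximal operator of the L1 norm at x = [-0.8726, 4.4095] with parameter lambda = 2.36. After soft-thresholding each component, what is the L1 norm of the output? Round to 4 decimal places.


Soft-thresholding with lambda = 2.36:
prox(-0.8726) = sign(-0.8726)*max(|-0.8726| - 2.36, 0) = 0.0
prox(4.4095) = sign(4.4095)*max(|4.4095| - 2.36, 0) = 2.0495
prox(x) = [0.0, 2.0495]
||prox(x)||_1 = 0.0 + 2.0495 = 2.0495


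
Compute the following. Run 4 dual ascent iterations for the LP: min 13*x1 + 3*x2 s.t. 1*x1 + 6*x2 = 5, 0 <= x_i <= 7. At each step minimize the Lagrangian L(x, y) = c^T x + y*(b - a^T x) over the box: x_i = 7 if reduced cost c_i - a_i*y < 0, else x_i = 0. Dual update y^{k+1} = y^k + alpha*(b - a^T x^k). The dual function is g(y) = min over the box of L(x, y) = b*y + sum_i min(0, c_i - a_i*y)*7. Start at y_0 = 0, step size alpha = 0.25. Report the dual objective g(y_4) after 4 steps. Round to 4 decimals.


Dual ascent for LP: min 13*x1 + 3*x2, 1*x1 + 6*x2 = 5, 0 <= x_i <= 7
Step 1: y^k = 0.0, reduced costs: (13.0, 3.0)
  x^k = (0.0, 0.0), subgradient = b - a^T x = 5.0
  y^{k+1} = 0.0 + 0.25*5.0 = 1.25
Step 2: y^k = 1.25, reduced costs: (11.75, -4.5)
  x^k = (0.0, 7.0), subgradient = b - a^T x = -37.0
  y^{k+1} = 1.25 + 0.25*-37.0 = -8.0
Step 3: y^k = -8.0, reduced costs: (21.0, 51.0)
  x^k = (0.0, 0.0), subgradient = b - a^T x = 5.0
  y^{k+1} = -8.0 + 0.25*5.0 = -6.75
Step 4: y^k = -6.75, reduced costs: (19.75, 43.5)
  x^k = (0.0, 0.0), subgradient = b - a^T x = 5.0
  y^{k+1} = -6.75 + 0.25*5.0 = -5.5
Dual objective at y_4 = -5.5: reduced costs (18.5, 36.0), box minimizer x = (0.0, 0.0)
g(y_4) = b*y + (c1 - a1*y)*x1 + (c2 - a2*y)*x2 = 5*(-5.5) + 18.5*0.0 + 36.0*0.0 = -27.5 + 0.0 + 0.0 = -27.5


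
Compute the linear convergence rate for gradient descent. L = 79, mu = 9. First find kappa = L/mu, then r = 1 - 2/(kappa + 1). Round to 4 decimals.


Step 1: Compute the condition number.
kappa = L/mu = 79/9 = 8.7778
Step 2: Compute the convergence rate.
r = 1 - 2/(kappa + 1) = 1 - 2*mu/(L + mu) = (L - mu)/(L + mu) = 70/88 = 0.7955


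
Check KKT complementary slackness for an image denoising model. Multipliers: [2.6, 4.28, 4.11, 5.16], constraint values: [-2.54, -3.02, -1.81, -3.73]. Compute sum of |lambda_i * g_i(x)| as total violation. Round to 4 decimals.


KKT complementary slackness check:
lambda_1 * g_1 = 2.6 * -2.54 = -6.604
lambda_2 * g_2 = 4.28 * -3.02 = -12.9256
lambda_3 * g_3 = 4.11 * -1.81 = -7.4391
lambda_4 * g_4 = 5.16 * -3.73 = -19.2468
Total violation = 6.604 + 12.9256 + 7.4391 + 19.2468 = 46.2155


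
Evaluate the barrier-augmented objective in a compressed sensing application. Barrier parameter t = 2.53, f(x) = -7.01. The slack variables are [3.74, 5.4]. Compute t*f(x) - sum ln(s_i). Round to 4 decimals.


Step 1: Compute log-barrier.
ln values: [1.3191, 1.6864]
phi = -(1.3191 + 1.6864) = -3.0055
Step 2: Compute augmented objective.
t*f(x) = 2.53*-7.01 = -17.7353
Total = -17.7353 - 3.0055 = -20.7408


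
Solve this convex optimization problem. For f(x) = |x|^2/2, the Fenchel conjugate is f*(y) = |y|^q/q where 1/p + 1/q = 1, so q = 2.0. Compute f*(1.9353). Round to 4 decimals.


The conjugate exponent q satisfies 1/p + 1/q = 1.
p = 2, so q = 2/(2 - 1) = 2.0
|y|^q = 1.9353^2.0 = 3.7454
f*(1.9353) = 3.7454 / 2.0 = 1.8727


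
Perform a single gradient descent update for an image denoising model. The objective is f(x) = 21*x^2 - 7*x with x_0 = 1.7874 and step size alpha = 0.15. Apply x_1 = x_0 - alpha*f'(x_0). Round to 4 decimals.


We compute the gradient at x_0 and apply the update.
f'(x) = 42*x - 7
f'(1.7874) = 42*1.7874 - 7 = 68.0708
x_1 = 1.7874 - 0.15*68.0708 = -8.4232


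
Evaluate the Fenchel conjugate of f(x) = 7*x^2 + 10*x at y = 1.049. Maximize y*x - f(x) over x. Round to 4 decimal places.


f*(y) = sup_x {y*x - a*x^2 - b*x} = sup_x {(y-b)*x - a*x^2}
FOC: (y - b) - 2a*x = 0 => x* = (y - b)/(2a)
x* = (1.049 - 10)/(2*7) = -0.6394
f*(1.049) = (y-b)^2/(4a) = (1.049 - 10)^2/(4*7)
= 80.1204/28 = 2.8614


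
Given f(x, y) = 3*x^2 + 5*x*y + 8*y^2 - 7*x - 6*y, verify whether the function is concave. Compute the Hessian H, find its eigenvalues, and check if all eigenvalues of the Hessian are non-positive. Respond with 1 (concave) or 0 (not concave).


The Hessian of f(x,y) = 3*x^2 + 5*x*y + 8*y^2 - 7*x - 6*y is:
H = [[6, 5], [5, 16]]
Trace = 6 + 16 = 22
Determinant = 6*16 - (5)^2 = 71
Discriminant = (22)^2 - 4*71 = 200.0
Eigenvalues: lambda_1 = 3.9289, lambda_2 = 18.0711
The function is not concave.

0


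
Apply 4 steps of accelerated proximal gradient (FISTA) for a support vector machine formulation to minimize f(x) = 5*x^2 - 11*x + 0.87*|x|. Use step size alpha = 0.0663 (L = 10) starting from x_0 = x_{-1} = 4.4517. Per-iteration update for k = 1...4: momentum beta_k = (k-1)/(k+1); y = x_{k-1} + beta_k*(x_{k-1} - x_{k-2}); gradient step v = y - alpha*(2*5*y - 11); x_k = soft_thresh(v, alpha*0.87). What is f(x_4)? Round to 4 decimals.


FISTA on f(x) = 5*x^2 - 11*x + 0.87*|x|
L = 10, alpha = 0.0663
Iteration 1: beta = 0.0, y = 4.4517 + 0.0*(4.4517 - 4.4517) = 4.4517
  grad(y) = 33.517, v = y - alpha*grad = 2.2295
  prox(v) = soft_thresh(2.2295, 0.0577) = 2.1718
Iteration 2: beta = 0.3333, y = 2.1718 + 0.3333*(2.1718 - 4.4517) = 1.4119
  grad(y) = 3.1189, v = y - alpha*grad = 1.2051
  prox(v) = soft_thresh(1.2051, 0.0577) = 1.1474
Iteration 3: beta = 0.5, y = 1.1474 + 0.5*(1.1474 - 2.1718) = 0.6352
  grad(y) = -4.6478, v = y - alpha*grad = 0.9434
  prox(v) = soft_thresh(0.9434, 0.0577) = 0.8857
Iteration 4: beta = 0.6, y = 0.8857 + 0.6*(0.8857 - 1.1474) = 0.7286
  grad(y) = -3.7136, v = y - alpha*grad = 0.9749
  prox(v) = soft_thresh(0.9749, 0.0577) = 0.9172
f(x_4) = 5*0.9172^2 - 11*0.9172 + 0.87*|0.9172| = -5.0849


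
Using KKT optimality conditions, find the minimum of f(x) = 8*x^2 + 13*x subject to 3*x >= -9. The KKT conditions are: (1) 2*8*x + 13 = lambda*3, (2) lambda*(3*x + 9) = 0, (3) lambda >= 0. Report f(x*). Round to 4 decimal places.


Step 1: Try lambda = 0 (constraint inactive).
Stationarity: 2*8*x + 13 = 0
x* = -13/(2*8) = -0.8125
Check constraint: 3*-0.8125 = -2.4375 >= -9 -- satisfied.
Step 2: Compute optimal value.
f(x*) = 8*(-0.8125)^2 + 13*(-0.8125) = -5.2813


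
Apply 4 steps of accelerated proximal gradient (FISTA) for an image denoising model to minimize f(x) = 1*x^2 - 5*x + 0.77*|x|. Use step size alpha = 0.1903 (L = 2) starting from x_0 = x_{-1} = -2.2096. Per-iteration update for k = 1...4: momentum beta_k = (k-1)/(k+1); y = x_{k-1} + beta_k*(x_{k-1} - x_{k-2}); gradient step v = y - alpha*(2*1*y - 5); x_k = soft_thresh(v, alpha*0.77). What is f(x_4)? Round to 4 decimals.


FISTA on f(x) = 1*x^2 - 5*x + 0.77*|x|
L = 2, alpha = 0.1903
Iteration 1: beta = 0.0, y = -2.2096 + 0.0*(-2.2096 + 2.2096) = -2.2096
  grad(y) = -9.4192, v = y - alpha*grad = -0.4171
  prox(v) = soft_thresh(-0.4171, 0.1465) = -0.2706
Iteration 2: beta = 0.3333, y = -0.2706 + 0.3333*(-0.2706 + 2.2096) = 0.3757
  grad(y) = -4.2485, v = y - alpha*grad = 1.1842
  prox(v) = soft_thresh(1.1842, 0.1465) = 1.0377
Iteration 3: beta = 0.5, y = 1.0377 + 0.5*(1.0377 + 0.2706) = 1.6919
  grad(y) = -1.6163, v = y - alpha*grad = 1.9994
  prox(v) = soft_thresh(1.9994, 0.1465) = 1.8529
Iteration 4: beta = 0.6, y = 1.8529 + 0.6*(1.8529 - 1.0377) = 2.342
  grad(y) = -0.316, v = y - alpha*grad = 2.4021
  prox(v) = soft_thresh(2.4021, 0.1465) = 2.2556
f(x_4) = 1*2.2556^2 - 5*2.2556 + 0.77*|2.2556| = -4.4535


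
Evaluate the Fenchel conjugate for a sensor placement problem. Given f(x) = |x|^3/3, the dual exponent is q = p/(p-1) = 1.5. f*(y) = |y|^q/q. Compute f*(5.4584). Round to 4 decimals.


The conjugate exponent q satisfies 1/p + 1/q = 1.
p = 3, so q = 3/(3 - 1) = 1.5
|y|^q = 5.4584^1.5 = 12.7526
f*(5.4584) = 12.7526 / 1.5 = 8.5017


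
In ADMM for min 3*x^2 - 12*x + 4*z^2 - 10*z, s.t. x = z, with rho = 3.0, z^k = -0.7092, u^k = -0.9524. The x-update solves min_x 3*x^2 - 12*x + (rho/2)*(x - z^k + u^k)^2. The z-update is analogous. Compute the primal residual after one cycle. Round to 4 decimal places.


ADMM iteration with rho = 3.0, z^k = -0.7092, u^k = -0.9524
Step 1: x-update.
Minimize 3*x^2 - 12*x + (3.0/2)*(x + 0.7092 - 0.9524)^2
FOC: (2*3 + 3.0)*x = 12 + 3.0*(-0.7092 + 0.9524)
x^{k+1} = 1.4144
Step 2: z-update.
Minimize 4*z^2 - 10*z + (3.0/2)*(1.4144 - z - 0.9524)^2
FOC: (2*4 + 3.0)*z = 10 + 3.0*(1.4144 - 0.9524)
z^{k+1} = 1.0351
Step 3: u-update.
u^{k+1} = -0.9524 + 1.4144 - 1.0351 = -0.5731
Step 4: Primal residual = |1.4144 - 1.0351| = 0.3793


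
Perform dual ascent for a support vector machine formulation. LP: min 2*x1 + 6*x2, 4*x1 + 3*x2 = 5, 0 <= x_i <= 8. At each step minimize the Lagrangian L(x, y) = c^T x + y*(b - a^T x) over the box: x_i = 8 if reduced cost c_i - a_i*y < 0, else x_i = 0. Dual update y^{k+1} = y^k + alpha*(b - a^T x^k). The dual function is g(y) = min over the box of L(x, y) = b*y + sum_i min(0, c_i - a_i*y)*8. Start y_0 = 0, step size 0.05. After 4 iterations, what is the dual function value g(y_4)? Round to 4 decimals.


Dual ascent for LP: min 2*x1 + 6*x2, 4*x1 + 3*x2 = 5, 0 <= x_i <= 8
Step 1: y^k = 0.0, reduced costs: (2.0, 6.0)
  x^k = (0.0, 0.0), subgradient = b - a^T x = 5.0
  y^{k+1} = 0.0 + 0.05*5.0 = 0.25
Step 2: y^k = 0.25, reduced costs: (1.0, 5.25)
  x^k = (0.0, 0.0), subgradient = b - a^T x = 5.0
  y^{k+1} = 0.25 + 0.05*5.0 = 0.5
Step 3: y^k = 0.5, reduced costs: (0.0, 4.5)
  x^k = (0.0, 0.0), subgradient = b - a^T x = 5.0
  y^{k+1} = 0.5 + 0.05*5.0 = 0.75
Step 4: y^k = 0.75, reduced costs: (-1.0, 3.75)
  x^k = (8.0, 0.0), subgradient = b - a^T x = -27.0
  y^{k+1} = 0.75 + 0.05*-27.0 = -0.6
Dual objective at y_4 = -0.6: reduced costs (4.4, 7.8), box minimizer x = (0.0, 0.0)
g(y_4) = b*y + (c1 - a1*y)*x1 + (c2 - a2*y)*x2 = 5*(-0.6) + 4.4*0.0 + 7.8*0.0 = -3.0 + 0.0 + 0.0 = -3.0


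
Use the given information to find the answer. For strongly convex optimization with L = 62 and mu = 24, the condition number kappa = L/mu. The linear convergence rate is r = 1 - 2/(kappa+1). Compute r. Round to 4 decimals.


Step 1: Compute the condition number.
kappa = L/mu = 62/24 = 2.5833
Step 2: Compute the convergence rate.
r = 1 - 2/(kappa + 1) = 1 - 2*mu/(L + mu) = (L - mu)/(L + mu) = 38/86 = 0.4419


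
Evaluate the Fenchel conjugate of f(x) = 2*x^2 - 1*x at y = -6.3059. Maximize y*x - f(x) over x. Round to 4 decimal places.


f*(y) = sup_x {y*x - a*x^2 - b*x} = sup_x {(y-b)*x - a*x^2}
FOC: (y - b) - 2a*x = 0 => x* = (y - b)/(2a)
x* = (-6.3059 + 1)/(2*2) = -1.3265
f*(-6.3059) = (y-b)^2/(4a) = (-6.3059 + 1)^2/(4*2)
= 28.1526/8 = 3.5191


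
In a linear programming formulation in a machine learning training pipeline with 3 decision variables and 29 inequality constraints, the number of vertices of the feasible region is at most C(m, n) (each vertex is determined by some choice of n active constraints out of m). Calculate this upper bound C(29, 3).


Each vertex corresponds to some choice of n active constraints out of m, so the number of vertices is at most C(m, n) = m! / (n!(m-n)!).
m = 29, n = 3
Numerator: 29 * 28 * 27
Denominator: 3! = 6
C(29, 3) = 3654


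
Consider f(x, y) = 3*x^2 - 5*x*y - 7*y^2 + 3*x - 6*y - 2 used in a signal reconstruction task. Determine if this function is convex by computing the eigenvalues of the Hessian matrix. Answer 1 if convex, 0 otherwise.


The Hessian of f(x,y) = 3*x^2 - 5*x*y - 7*y^2 + 3*x - 6*y - 2 is:
H = [[6, -5], [-5, -14]]
Trace = 6 - 14 = -8
Determinant = 6*-14 - (-5)^2 = -109
Discriminant = (-8)^2 - 4*-109 = 500.0
Eigenvalues: lambda_1 = -15.1803, lambda_2 = 7.1803
The function is not convex.

0


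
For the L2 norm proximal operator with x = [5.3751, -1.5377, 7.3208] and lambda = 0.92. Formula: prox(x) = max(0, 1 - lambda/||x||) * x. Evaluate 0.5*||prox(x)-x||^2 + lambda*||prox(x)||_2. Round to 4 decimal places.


Step 1: Compute ||x||.
||x|| = 9.2114
Step 2: Compute scaling factor.
scale = max(0, 1 - 0.92/9.2114) = 0.9001
Step 3: prox(x) = [4.8383, -1.3841, 6.5896]
||prox(x)|| = 8.2914
Step 4: Proximal objective.
0.5*||prox-x||^2 = 0.4232
lambda*||prox|| = 7.6281
Total = 8.0513


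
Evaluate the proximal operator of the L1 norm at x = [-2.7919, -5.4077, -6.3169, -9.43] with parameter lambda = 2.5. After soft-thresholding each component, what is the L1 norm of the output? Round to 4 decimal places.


Soft-thresholding with lambda = 2.5:
prox(-2.7919) = sign(-2.7919)*max(|-2.7919| - 2.5, 0) = -0.2919
prox(-5.4077) = sign(-5.4077)*max(|-5.4077| - 2.5, 0) = -2.9077
prox(-6.3169) = sign(-6.3169)*max(|-6.3169| - 2.5, 0) = -3.8169
prox(-9.43) = sign(-9.43)*max(|-9.43| - 2.5, 0) = -6.93
prox(x) = [-0.2919, -2.9077, -3.8169, -6.93]
||prox(x)||_1 = 0.2919 + 2.9077 + 3.8169 + 6.93 = 13.9465


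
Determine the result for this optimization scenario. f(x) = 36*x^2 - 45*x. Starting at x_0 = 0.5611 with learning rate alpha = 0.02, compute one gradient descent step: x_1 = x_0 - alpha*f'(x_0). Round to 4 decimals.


We compute the gradient at x_0 and apply the update.
f'(x) = 72*x - 45
f'(0.5611) = 72*0.5611 - 45 = -4.6008
x_1 = 0.5611 - 0.02*-4.6008 = 0.6531


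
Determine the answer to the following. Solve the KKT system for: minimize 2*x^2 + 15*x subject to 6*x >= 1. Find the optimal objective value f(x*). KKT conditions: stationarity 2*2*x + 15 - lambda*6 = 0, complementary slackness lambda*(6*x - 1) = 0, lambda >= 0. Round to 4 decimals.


Step 1: Try lambda = 0 (constraint inactive).
x_unc = -15/(2*2) = -3.75
Check: 6*-3.75 = -22.5 < 1 -- violated!
Step 2: Constraint must be active: 6*x = 1
x* = 1/6 = 0.1667 (rounded; the exact value 1/6 is used below)
lambda = (2*2*(1/6) + 15)/6 = 2.6111
Step 3: Compute optimal value.
f(x*) = 2*(1/6)^2 + 15*(1/6) = 2.5556


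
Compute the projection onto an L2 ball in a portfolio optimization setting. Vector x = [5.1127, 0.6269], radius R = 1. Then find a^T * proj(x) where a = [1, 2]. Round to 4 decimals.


Step 1: Compute ||x|| (intermediates to 6 decimals).
||x|| = sqrt(5.1127^2 + 0.6269^2) = 5.150991
Step 2: Project.
Since ||x|| > R, scale = R/||x|| = 1/5.150991 = 0.194137, proj(x) = scale * x
proj(x) = [0.992564, 0.121704]
Step 3: Dot product.
a^T * proj(x) = 1*0.992564 + 2*0.121704 = 1.236


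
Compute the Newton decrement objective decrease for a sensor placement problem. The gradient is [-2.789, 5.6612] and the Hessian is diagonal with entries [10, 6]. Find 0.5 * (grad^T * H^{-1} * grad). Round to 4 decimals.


Step 1: H is diagonal, so H^(-1) * g = [-0.2789, 0.9435].
Step 2: g^T H^(-1) g = sum_i g_i^2 / H_ii
  = (-2.789)^2/10 + (5.6612)^2/6
  = 0.7779 + 5.3415 = 6.1194
Step 3: Objective decrease = 0.5 * g^T H^(-1) g = 3.0597


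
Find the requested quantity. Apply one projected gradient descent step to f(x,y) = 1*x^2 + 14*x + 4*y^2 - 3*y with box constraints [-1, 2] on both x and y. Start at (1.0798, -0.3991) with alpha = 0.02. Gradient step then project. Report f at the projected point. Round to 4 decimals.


Step 1: Compute gradient at (1.0798, -0.3991).
grad_x = 2*1*1.0798 + 14 = 16.1596
grad_y = 2*4*-0.3991 - 3 = -6.1928
Step 2: Gradient step.
x_raw = 1.0798 - 0.02*16.1596 = 0.7566
y_raw = -0.3991 - 0.02*-6.1928 = -0.2752
Step 3: Project onto [-1, 2].
x_proj = clip(0.7566) = 0.7566
y_proj = clip(-0.2752) = -0.2752
Step 4: Evaluate f.
f(0.7566, -0.2752) = 12.2937


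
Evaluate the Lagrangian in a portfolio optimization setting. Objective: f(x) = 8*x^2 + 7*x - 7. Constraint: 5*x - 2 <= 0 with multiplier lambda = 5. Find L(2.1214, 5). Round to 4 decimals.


Step 1: Evaluate f(x).
f(2.1214) = 8*2.1214^2 + 7*2.1214 - 7 = 43.8525
Step 2: Evaluate g(x).
g(2.1214) = 5*2.1214 - 2 = 8.607
Step 3: Compute Lagrangian.
L = 43.8525 + 5*8.607 = 86.8875


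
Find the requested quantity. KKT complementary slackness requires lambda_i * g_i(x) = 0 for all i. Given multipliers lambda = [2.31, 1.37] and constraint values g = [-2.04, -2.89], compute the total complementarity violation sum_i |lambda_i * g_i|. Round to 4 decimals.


KKT complementary slackness check:
lambda_1 * g_1 = 2.31 * -2.04 = -4.7124
lambda_2 * g_2 = 1.37 * -2.89 = -3.9593
Total violation = 4.7124 + 3.9593 = 8.6717


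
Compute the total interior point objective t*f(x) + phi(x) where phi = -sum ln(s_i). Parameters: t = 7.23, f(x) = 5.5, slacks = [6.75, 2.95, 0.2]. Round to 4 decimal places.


Step 1: Compute log-barrier.
ln values: [1.9095, 1.0818, -1.6094]
phi = -(1.9095 + 1.0818 - 1.6094) = -1.3819
Step 2: Compute augmented objective.
t*f(x) = 7.23*5.5 = 39.765
Total = 39.765 - 1.3819 = 38.3831


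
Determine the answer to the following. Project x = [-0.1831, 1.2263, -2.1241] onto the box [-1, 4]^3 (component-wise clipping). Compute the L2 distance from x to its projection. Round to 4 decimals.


Project each component onto [-1, 4].
clip(-0.1831) = -0.1831, clip(1.2263) = 1.2263, clip(-2.1241) = -1.0
Projection = [-0.1831, 1.2263, -1.0]
Squared diffs: [0.0, 0.0, 1.2636]
Distance = sqrt(1.2636) = 1.1241


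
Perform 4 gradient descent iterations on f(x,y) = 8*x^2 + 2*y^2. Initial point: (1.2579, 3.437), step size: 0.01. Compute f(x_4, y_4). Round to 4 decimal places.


Gradient descent on f(x,y) = 8*x^2 + 2*y^2.
Starting point: (1.2579, 3.437), alpha = 0.01
Step 1: grad_x = 2*8*1.2579 = 20.1264, grad_y = 2*2*3.437 = 13.748
  x_1 = 1.2579 - 0.01*20.1264 = 1.0566
  y_1 = 3.437 - 0.01*13.748 = 3.2995
Step 2: grad_x = 2*8*1.0566 = 16.9062, grad_y = 2*2*3.2995 = 13.1981
  x_2 = 1.0566 - 0.01*16.9062 = 0.8876
  y_2 = 3.2995 - 0.01*13.1981 = 3.1675
Step 3: grad_x = 2*8*0.8876 = 14.2012, grad_y = 2*2*3.1675 = 12.6702
  x_3 = 0.8876 - 0.01*14.2012 = 0.7456
  y_3 = 3.1675 - 0.01*12.6702 = 3.0408
Step 4: grad_x = 2*8*0.7456 = 11.929, grad_y = 2*2*3.0408 = 12.1634
  x_4 = 0.7456 - 0.01*11.929 = 0.6263
  y_4 = 3.0408 - 0.01*12.1634 = 2.9192
f(0.6263, 2.9192) = 8*0.6263^2 + 2*2.9192^2 = 20.1812
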